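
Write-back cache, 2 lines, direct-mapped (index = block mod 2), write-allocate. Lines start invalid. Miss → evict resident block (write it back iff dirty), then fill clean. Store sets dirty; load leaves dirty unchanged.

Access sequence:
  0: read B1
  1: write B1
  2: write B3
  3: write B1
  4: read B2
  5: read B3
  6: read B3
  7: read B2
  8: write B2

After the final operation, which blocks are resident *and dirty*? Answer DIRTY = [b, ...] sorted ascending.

DIRTY = [2]

  0 | R B1 → L1 miss [-]
  1 | W B1 → L1 hit [D]
  2 | W B3 → L1 miss wb→B1 [D]
  3 | W B1 → L1 miss wb→B3 [D]
  4 | R B2 → L0 miss [-]
  5 | R B3 → L1 miss wb→B1 [-]
  6 | R B3 → L1 hit [-]
  7 | R B2 → L0 hit [-]
  8 | W B2 → L0 hit [D]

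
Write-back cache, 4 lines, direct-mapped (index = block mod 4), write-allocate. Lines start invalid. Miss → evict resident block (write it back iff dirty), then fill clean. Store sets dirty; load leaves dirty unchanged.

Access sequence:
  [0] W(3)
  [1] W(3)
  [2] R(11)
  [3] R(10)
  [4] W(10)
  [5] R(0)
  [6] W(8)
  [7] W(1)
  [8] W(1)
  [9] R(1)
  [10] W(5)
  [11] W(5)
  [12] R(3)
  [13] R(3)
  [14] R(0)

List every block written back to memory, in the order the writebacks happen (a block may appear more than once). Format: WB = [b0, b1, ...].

WB = [3, 1, 8]

  0 | W B3 → L3 miss [D]
  1 | W B3 → L3 hit [D]
  2 | R B11 → L3 miss wb→B3 [-]
  3 | R B10 → L2 miss [-]
  4 | W B10 → L2 hit [D]
  5 | R B0 → L0 miss [-]
  6 | W B8 → L0 miss [D]
  7 | W B1 → L1 miss [D]
  8 | W B1 → L1 hit [D]
  9 | R B1 → L1 hit [D]
  10 | W B5 → L1 miss wb→B1 [D]
  11 | W B5 → L1 hit [D]
  12 | R B3 → L3 miss [-]
  13 | R B3 → L3 hit [-]
  14 | R B0 → L0 miss wb→B8 [-]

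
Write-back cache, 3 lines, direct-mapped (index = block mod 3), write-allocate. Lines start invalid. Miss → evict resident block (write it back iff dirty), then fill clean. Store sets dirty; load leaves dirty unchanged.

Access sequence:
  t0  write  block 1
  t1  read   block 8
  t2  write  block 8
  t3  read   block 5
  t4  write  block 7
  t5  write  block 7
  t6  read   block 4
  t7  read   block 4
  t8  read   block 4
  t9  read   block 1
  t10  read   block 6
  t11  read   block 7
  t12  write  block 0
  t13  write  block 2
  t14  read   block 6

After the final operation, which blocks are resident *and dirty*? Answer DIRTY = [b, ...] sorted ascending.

0: W B1 -> L1 miss  d=D]
1: R B8 -> L2 miss  d=-]
2: W B8 -> L2 hit  d=D]
3: R B5 -> L2 miss wb->B8  d=-]
4: W B7 -> L1 miss wb->B1  d=D]
5: W B7 -> L1 hit  d=D]
6: R B4 -> L1 miss wb->B7  d=-]
7: R B4 -> L1 hit  d=-]
8: R B4 -> L1 hit  d=-]
9: R B1 -> L1 miss  d=-]
10: R B6 -> L0 miss  d=-]
11: R B7 -> L1 miss  d=-]
12: W B0 -> L0 miss  d=D]
13: W B2 -> L2 miss  d=D]
14: R B6 -> L0 miss wb->B0  d=-]

DIRTY = [2]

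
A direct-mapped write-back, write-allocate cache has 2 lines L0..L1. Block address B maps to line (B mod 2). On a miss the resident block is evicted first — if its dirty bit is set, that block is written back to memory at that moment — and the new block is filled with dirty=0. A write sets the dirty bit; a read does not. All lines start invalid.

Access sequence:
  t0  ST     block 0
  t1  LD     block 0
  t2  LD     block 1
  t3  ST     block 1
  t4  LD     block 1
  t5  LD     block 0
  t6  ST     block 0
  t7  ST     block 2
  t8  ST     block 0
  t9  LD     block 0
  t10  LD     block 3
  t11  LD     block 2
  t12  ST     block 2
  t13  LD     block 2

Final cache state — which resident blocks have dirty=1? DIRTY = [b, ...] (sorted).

0: W B0 → L0 miss [D]
1: R B0 → L0 hit [D]
2: R B1 → L1 miss [-]
3: W B1 → L1 hit [D]
4: R B1 → L1 hit [D]
5: R B0 → L0 hit [D]
6: W B0 → L0 hit [D]
7: W B2 → L0 miss wb→B0 [D]
8: W B0 → L0 miss wb→B2 [D]
9: R B0 → L0 hit [D]
10: R B3 → L1 miss wb→B1 [-]
11: R B2 → L0 miss wb→B0 [-]
12: W B2 → L0 hit [D]
13: R B2 → L0 hit [D]

DIRTY = [2]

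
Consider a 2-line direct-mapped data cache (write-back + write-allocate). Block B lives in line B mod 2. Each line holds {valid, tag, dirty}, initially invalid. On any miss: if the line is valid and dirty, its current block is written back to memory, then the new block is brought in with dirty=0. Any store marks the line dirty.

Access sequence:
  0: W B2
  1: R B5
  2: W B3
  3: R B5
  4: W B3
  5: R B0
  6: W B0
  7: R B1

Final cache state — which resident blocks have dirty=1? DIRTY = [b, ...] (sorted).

  0 | W B2 → L0 miss [D]
  1 | R B5 → L1 miss [-]
  2 | W B3 → L1 miss [D]
  3 | R B5 → L1 miss wb→B3 [-]
  4 | W B3 → L1 miss [D]
  5 | R B0 → L0 miss wb→B2 [-]
  6 | W B0 → L0 hit [D]
  7 | R B1 → L1 miss wb→B3 [-]

DIRTY = [0]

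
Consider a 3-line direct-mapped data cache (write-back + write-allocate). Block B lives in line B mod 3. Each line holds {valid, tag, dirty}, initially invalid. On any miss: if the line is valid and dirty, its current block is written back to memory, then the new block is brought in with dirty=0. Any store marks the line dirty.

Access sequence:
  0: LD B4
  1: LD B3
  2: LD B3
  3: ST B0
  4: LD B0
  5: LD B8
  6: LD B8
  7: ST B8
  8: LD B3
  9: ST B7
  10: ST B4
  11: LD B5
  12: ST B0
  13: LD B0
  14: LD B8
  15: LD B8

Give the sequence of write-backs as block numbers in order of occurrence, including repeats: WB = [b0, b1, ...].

WB = [0, 7, 8]

  0 | R B4 → L1 miss [-]
  1 | R B3 → L0 miss [-]
  2 | R B3 → L0 hit [-]
  3 | W B0 → L0 miss [D]
  4 | R B0 → L0 hit [D]
  5 | R B8 → L2 miss [-]
  6 | R B8 → L2 hit [-]
  7 | W B8 → L2 hit [D]
  8 | R B3 → L0 miss wb→B0 [-]
  9 | W B7 → L1 miss [D]
  10 | W B4 → L1 miss wb→B7 [D]
  11 | R B5 → L2 miss wb→B8 [-]
  12 | W B0 → L0 miss [D]
  13 | R B0 → L0 hit [D]
  14 | R B8 → L2 miss [-]
  15 | R B8 → L2 hit [-]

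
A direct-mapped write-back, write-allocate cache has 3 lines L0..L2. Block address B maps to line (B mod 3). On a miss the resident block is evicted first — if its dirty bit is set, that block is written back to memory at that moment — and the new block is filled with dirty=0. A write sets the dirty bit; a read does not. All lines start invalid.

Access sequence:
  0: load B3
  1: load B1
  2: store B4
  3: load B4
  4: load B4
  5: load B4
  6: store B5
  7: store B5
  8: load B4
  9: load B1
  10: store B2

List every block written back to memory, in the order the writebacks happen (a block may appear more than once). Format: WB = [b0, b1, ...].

  0 | R B3 → L0 miss [-]
  1 | R B1 → L1 miss [-]
  2 | W B4 → L1 miss [D]
  3 | R B4 → L1 hit [D]
  4 | R B4 → L1 hit [D]
  5 | R B4 → L1 hit [D]
  6 | W B5 → L2 miss [D]
  7 | W B5 → L2 hit [D]
  8 | R B4 → L1 hit [D]
  9 | R B1 → L1 miss wb→B4 [-]
  10 | W B2 → L2 miss wb→B5 [D]

WB = [4, 5]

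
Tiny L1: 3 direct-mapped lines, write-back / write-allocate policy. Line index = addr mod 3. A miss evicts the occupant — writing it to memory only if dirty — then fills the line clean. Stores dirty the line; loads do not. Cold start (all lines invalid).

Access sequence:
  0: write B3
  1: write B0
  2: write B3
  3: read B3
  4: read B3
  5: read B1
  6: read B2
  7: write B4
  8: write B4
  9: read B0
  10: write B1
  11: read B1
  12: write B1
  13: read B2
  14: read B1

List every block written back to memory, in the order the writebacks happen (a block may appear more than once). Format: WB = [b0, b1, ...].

  0 | W B3 → L0 miss [D]
  1 | W B0 → L0 miss wb→B3 [D]
  2 | W B3 → L0 miss wb→B0 [D]
  3 | R B3 → L0 hit [D]
  4 | R B3 → L0 hit [D]
  5 | R B1 → L1 miss [-]
  6 | R B2 → L2 miss [-]
  7 | W B4 → L1 miss [D]
  8 | W B4 → L1 hit [D]
  9 | R B0 → L0 miss wb→B3 [-]
  10 | W B1 → L1 miss wb→B4 [D]
  11 | R B1 → L1 hit [D]
  12 | W B1 → L1 hit [D]
  13 | R B2 → L2 hit [-]
  14 | R B1 → L1 hit [D]

WB = [3, 0, 3, 4]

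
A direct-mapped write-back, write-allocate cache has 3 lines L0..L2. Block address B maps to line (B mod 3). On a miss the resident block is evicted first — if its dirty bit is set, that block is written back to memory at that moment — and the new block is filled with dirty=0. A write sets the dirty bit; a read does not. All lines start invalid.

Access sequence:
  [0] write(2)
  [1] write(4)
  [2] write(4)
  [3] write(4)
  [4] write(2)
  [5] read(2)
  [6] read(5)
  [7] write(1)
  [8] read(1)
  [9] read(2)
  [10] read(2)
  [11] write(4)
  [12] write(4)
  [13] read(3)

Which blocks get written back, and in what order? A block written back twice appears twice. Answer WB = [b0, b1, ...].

0: W B2 → L2 miss [D]
1: W B4 → L1 miss [D]
2: W B4 → L1 hit [D]
3: W B4 → L1 hit [D]
4: W B2 → L2 hit [D]
5: R B2 → L2 hit [D]
6: R B5 → L2 miss wb→B2 [-]
7: W B1 → L1 miss wb→B4 [D]
8: R B1 → L1 hit [D]
9: R B2 → L2 miss [-]
10: R B2 → L2 hit [-]
11: W B4 → L1 miss wb→B1 [D]
12: W B4 → L1 hit [D]
13: R B3 → L0 miss [-]

WB = [2, 4, 1]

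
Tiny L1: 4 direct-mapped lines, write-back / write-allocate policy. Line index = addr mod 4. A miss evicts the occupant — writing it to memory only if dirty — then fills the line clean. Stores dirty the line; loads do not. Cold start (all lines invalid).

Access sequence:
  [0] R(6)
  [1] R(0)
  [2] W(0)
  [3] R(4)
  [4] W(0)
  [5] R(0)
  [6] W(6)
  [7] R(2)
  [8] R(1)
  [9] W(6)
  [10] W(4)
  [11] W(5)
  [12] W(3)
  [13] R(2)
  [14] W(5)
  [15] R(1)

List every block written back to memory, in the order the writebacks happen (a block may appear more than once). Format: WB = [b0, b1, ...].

WB = [0, 6, 0, 6, 5]

  0 | R B6 → L2 miss [-]
  1 | R B0 → L0 miss [-]
  2 | W B0 → L0 hit [D]
  3 | R B4 → L0 miss wb→B0 [-]
  4 | W B0 → L0 miss [D]
  5 | R B0 → L0 hit [D]
  6 | W B6 → L2 hit [D]
  7 | R B2 → L2 miss wb→B6 [-]
  8 | R B1 → L1 miss [-]
  9 | W B6 → L2 miss [D]
  10 | W B4 → L0 miss wb→B0 [D]
  11 | W B5 → L1 miss [D]
  12 | W B3 → L3 miss [D]
  13 | R B2 → L2 miss wb→B6 [-]
  14 | W B5 → L1 hit [D]
  15 | R B1 → L1 miss wb→B5 [-]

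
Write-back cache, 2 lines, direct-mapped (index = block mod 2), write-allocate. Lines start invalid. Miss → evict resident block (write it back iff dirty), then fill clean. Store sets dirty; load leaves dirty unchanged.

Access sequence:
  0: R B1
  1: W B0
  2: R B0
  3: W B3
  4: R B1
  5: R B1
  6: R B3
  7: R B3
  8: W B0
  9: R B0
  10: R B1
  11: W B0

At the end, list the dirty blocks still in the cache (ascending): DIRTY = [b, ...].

DIRTY = [0]

0: R B1 -> L1 miss  d=-]
1: W B0 -> L0 miss  d=D]
2: R B0 -> L0 hit  d=D]
3: W B3 -> L1 miss  d=D]
4: R B1 -> L1 miss wb->B3  d=-]
5: R B1 -> L1 hit  d=-]
6: R B3 -> L1 miss  d=-]
7: R B3 -> L1 hit  d=-]
8: W B0 -> L0 hit  d=D]
9: R B0 -> L0 hit  d=D]
10: R B1 -> L1 miss  d=-]
11: W B0 -> L0 hit  d=D]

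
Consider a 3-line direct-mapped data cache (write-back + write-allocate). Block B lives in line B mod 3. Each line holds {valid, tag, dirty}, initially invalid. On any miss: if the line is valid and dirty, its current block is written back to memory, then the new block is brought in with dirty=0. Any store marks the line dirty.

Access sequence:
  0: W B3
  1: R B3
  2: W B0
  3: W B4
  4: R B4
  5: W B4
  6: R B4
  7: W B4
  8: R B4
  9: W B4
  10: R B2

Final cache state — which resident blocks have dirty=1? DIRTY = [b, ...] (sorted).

0: W B3 -> L0 miss  d=D]
1: R B3 -> L0 hit  d=D]
2: W B0 -> L0 miss wb->B3  d=D]
3: W B4 -> L1 miss  d=D]
4: R B4 -> L1 hit  d=D]
5: W B4 -> L1 hit  d=D]
6: R B4 -> L1 hit  d=D]
7: W B4 -> L1 hit  d=D]
8: R B4 -> L1 hit  d=D]
9: W B4 -> L1 hit  d=D]
10: R B2 -> L2 miss  d=-]

DIRTY = [0, 4]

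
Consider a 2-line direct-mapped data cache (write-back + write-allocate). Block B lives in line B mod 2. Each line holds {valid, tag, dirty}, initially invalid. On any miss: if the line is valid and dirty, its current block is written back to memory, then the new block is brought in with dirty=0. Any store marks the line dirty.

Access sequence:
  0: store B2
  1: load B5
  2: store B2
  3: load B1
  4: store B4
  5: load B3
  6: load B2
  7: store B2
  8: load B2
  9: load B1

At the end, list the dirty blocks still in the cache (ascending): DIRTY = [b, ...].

0: W B2 -> L0 miss  d=D]
1: R B5 -> L1 miss  d=-]
2: W B2 -> L0 hit  d=D]
3: R B1 -> L1 miss  d=-]
4: W B4 -> L0 miss wb->B2  d=D]
5: R B3 -> L1 miss  d=-]
6: R B2 -> L0 miss wb->B4  d=-]
7: W B2 -> L0 hit  d=D]
8: R B2 -> L0 hit  d=D]
9: R B1 -> L1 miss  d=-]

DIRTY = [2]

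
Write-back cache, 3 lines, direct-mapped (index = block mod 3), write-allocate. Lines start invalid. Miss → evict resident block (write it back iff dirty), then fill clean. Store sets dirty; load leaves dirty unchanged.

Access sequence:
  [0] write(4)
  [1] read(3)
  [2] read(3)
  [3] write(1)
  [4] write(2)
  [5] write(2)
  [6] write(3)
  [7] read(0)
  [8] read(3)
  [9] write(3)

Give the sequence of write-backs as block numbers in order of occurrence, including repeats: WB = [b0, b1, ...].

0: W B4 → L1 miss [D]
1: R B3 → L0 miss [-]
2: R B3 → L0 hit [-]
3: W B1 → L1 miss wb→B4 [D]
4: W B2 → L2 miss [D]
5: W B2 → L2 hit [D]
6: W B3 → L0 hit [D]
7: R B0 → L0 miss wb→B3 [-]
8: R B3 → L0 miss [-]
9: W B3 → L0 hit [D]

WB = [4, 3]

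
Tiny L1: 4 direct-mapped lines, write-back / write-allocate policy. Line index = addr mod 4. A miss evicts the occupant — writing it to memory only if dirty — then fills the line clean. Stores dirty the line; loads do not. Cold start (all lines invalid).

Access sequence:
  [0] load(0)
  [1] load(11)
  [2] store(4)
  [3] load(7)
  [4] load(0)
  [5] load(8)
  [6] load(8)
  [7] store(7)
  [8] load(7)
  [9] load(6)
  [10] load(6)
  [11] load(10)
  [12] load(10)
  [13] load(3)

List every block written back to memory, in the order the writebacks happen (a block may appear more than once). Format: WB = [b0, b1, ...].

WB = [4, 7]

0: R B0 → L0 miss [-]
1: R B11 → L3 miss [-]
2: W B4 → L0 miss [D]
3: R B7 → L3 miss [-]
4: R B0 → L0 miss wb→B4 [-]
5: R B8 → L0 miss [-]
6: R B8 → L0 hit [-]
7: W B7 → L3 hit [D]
8: R B7 → L3 hit [D]
9: R B6 → L2 miss [-]
10: R B6 → L2 hit [-]
11: R B10 → L2 miss [-]
12: R B10 → L2 hit [-]
13: R B3 → L3 miss wb→B7 [-]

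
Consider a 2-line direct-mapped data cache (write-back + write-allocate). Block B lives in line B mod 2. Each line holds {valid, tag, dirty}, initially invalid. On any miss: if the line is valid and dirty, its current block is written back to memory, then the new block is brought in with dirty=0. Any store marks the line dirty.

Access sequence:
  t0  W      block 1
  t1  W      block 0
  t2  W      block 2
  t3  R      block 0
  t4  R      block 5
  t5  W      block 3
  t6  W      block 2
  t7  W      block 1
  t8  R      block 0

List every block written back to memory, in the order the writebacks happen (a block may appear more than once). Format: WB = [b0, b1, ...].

0: W B1 → L1 miss [D]
1: W B0 → L0 miss [D]
2: W B2 → L0 miss wb→B0 [D]
3: R B0 → L0 miss wb→B2 [-]
4: R B5 → L1 miss wb→B1 [-]
5: W B3 → L1 miss [D]
6: W B2 → L0 miss [D]
7: W B1 → L1 miss wb→B3 [D]
8: R B0 → L0 miss wb→B2 [-]

WB = [0, 2, 1, 3, 2]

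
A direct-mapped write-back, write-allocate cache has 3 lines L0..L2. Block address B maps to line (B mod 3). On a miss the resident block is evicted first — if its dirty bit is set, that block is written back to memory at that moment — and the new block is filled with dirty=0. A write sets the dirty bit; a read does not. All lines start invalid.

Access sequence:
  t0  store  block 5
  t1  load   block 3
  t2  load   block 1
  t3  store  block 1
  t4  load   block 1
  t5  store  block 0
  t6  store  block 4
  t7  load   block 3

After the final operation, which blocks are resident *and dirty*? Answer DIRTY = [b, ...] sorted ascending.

0: W B5 -> L2 miss  d=D]
1: R B3 -> L0 miss  d=-]
2: R B1 -> L1 miss  d=-]
3: W B1 -> L1 hit  d=D]
4: R B1 -> L1 hit  d=D]
5: W B0 -> L0 miss  d=D]
6: W B4 -> L1 miss wb->B1  d=D]
7: R B3 -> L0 miss wb->B0  d=-]

DIRTY = [4, 5]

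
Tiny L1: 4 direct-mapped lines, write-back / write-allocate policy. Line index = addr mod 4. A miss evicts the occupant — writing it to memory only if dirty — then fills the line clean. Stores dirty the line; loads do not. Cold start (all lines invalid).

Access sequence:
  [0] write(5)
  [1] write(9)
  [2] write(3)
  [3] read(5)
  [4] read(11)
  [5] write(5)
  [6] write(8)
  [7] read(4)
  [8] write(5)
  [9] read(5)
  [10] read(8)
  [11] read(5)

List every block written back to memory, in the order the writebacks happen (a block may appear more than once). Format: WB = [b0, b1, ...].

WB = [5, 9, 3, 8]

  0 | W B5 → L1 miss [D]
  1 | W B9 → L1 miss wb→B5 [D]
  2 | W B3 → L3 miss [D]
  3 | R B5 → L1 miss wb→B9 [-]
  4 | R B11 → L3 miss wb→B3 [-]
  5 | W B5 → L1 hit [D]
  6 | W B8 → L0 miss [D]
  7 | R B4 → L0 miss wb→B8 [-]
  8 | W B5 → L1 hit [D]
  9 | R B5 → L1 hit [D]
  10 | R B8 → L0 miss [-]
  11 | R B5 → L1 hit [D]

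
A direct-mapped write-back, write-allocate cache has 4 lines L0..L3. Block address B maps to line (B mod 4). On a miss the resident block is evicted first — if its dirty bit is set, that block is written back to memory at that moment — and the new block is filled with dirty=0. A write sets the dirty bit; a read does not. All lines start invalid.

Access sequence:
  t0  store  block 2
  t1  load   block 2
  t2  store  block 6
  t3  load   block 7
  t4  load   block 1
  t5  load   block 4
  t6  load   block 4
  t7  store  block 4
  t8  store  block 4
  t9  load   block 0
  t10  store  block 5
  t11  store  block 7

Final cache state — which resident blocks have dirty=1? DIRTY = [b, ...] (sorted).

0: W B2 -> L2 miss  d=D]
1: R B2 -> L2 hit  d=D]
2: W B6 -> L2 miss wb->B2  d=D]
3: R B7 -> L3 miss  d=-]
4: R B1 -> L1 miss  d=-]
5: R B4 -> L0 miss  d=-]
6: R B4 -> L0 hit  d=-]
7: W B4 -> L0 hit  d=D]
8: W B4 -> L0 hit  d=D]
9: R B0 -> L0 miss wb->B4  d=-]
10: W B5 -> L1 miss  d=D]
11: W B7 -> L3 hit  d=D]

DIRTY = [5, 6, 7]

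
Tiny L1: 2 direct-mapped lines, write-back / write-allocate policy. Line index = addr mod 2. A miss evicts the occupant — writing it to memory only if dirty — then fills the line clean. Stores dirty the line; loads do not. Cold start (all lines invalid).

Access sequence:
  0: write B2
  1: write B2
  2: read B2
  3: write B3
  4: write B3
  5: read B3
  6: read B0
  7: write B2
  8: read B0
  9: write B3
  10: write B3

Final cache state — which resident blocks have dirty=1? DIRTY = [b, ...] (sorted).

  0 | W B2 → L0 miss [D]
  1 | W B2 → L0 hit [D]
  2 | R B2 → L0 hit [D]
  3 | W B3 → L1 miss [D]
  4 | W B3 → L1 hit [D]
  5 | R B3 → L1 hit [D]
  6 | R B0 → L0 miss wb→B2 [-]
  7 | W B2 → L0 miss [D]
  8 | R B0 → L0 miss wb→B2 [-]
  9 | W B3 → L1 hit [D]
  10 | W B3 → L1 hit [D]

DIRTY = [3]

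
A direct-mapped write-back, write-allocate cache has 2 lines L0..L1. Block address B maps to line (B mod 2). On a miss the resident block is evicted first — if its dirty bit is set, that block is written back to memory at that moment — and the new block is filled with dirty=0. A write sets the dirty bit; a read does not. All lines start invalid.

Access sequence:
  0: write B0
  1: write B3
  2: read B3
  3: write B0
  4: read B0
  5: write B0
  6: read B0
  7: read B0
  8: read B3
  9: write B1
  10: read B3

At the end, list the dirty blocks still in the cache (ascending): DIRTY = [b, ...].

DIRTY = [0]

0: W B0 -> L0 miss  d=D]
1: W B3 -> L1 miss  d=D]
2: R B3 -> L1 hit  d=D]
3: W B0 -> L0 hit  d=D]
4: R B0 -> L0 hit  d=D]
5: W B0 -> L0 hit  d=D]
6: R B0 -> L0 hit  d=D]
7: R B0 -> L0 hit  d=D]
8: R B3 -> L1 hit  d=D]
9: W B1 -> L1 miss wb->B3  d=D]
10: R B3 -> L1 miss wb->B1  d=-]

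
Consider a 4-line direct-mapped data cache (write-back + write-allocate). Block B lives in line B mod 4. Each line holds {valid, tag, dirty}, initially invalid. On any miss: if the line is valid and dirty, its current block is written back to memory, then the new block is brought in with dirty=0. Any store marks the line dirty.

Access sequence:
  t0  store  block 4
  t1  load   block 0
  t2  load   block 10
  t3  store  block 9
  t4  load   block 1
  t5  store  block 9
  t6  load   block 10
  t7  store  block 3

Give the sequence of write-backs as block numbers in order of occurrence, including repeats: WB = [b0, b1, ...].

0: W B4 → L0 miss [D]
1: R B0 → L0 miss wb→B4 [-]
2: R B10 → L2 miss [-]
3: W B9 → L1 miss [D]
4: R B1 → L1 miss wb→B9 [-]
5: W B9 → L1 miss [D]
6: R B10 → L2 hit [-]
7: W B3 → L3 miss [D]

WB = [4, 9]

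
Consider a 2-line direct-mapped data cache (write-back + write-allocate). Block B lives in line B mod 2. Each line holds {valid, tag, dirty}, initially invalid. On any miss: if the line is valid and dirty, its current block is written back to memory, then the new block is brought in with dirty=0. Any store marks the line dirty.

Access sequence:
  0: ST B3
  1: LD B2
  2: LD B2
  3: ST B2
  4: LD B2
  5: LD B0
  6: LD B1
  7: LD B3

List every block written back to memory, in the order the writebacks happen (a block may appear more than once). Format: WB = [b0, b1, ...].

0: W B3 → L1 miss [D]
1: R B2 → L0 miss [-]
2: R B2 → L0 hit [-]
3: W B2 → L0 hit [D]
4: R B2 → L0 hit [D]
5: R B0 → L0 miss wb→B2 [-]
6: R B1 → L1 miss wb→B3 [-]
7: R B3 → L1 miss [-]

WB = [2, 3]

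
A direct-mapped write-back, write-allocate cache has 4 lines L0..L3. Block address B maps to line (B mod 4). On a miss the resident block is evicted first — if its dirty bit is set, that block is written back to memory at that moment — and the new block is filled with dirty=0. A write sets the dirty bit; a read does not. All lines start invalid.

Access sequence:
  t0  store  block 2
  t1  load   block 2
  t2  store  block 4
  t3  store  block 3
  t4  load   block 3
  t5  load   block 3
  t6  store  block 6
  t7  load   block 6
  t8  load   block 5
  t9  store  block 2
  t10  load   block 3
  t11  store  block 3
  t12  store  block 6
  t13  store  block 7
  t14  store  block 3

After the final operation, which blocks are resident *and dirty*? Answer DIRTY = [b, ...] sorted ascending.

DIRTY = [3, 4, 6]

  0 | W B2 → L2 miss [D]
  1 | R B2 → L2 hit [D]
  2 | W B4 → L0 miss [D]
  3 | W B3 → L3 miss [D]
  4 | R B3 → L3 hit [D]
  5 | R B3 → L3 hit [D]
  6 | W B6 → L2 miss wb→B2 [D]
  7 | R B6 → L2 hit [D]
  8 | R B5 → L1 miss [-]
  9 | W B2 → L2 miss wb→B6 [D]
  10 | R B3 → L3 hit [D]
  11 | W B3 → L3 hit [D]
  12 | W B6 → L2 miss wb→B2 [D]
  13 | W B7 → L3 miss wb→B3 [D]
  14 | W B3 → L3 miss wb→B7 [D]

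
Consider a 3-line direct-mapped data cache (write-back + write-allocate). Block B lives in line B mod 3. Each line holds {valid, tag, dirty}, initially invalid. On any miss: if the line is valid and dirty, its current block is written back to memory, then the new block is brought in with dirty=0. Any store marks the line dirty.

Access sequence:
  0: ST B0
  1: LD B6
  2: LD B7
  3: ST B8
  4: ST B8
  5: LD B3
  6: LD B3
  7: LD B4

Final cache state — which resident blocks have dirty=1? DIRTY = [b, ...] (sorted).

DIRTY = [8]

  0 | W B0 → L0 miss [D]
  1 | R B6 → L0 miss wb→B0 [-]
  2 | R B7 → L1 miss [-]
  3 | W B8 → L2 miss [D]
  4 | W B8 → L2 hit [D]
  5 | R B3 → L0 miss [-]
  6 | R B3 → L0 hit [-]
  7 | R B4 → L1 miss [-]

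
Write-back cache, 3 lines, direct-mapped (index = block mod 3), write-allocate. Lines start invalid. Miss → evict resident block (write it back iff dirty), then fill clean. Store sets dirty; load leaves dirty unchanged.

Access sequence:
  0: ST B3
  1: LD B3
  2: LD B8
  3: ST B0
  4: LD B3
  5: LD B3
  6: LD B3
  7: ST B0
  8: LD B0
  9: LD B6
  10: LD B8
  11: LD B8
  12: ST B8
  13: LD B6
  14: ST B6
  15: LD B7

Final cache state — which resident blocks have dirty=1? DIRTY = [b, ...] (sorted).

DIRTY = [6, 8]

  0 | W B3 → L0 miss [D]
  1 | R B3 → L0 hit [D]
  2 | R B8 → L2 miss [-]
  3 | W B0 → L0 miss wb→B3 [D]
  4 | R B3 → L0 miss wb→B0 [-]
  5 | R B3 → L0 hit [-]
  6 | R B3 → L0 hit [-]
  7 | W B0 → L0 miss [D]
  8 | R B0 → L0 hit [D]
  9 | R B6 → L0 miss wb→B0 [-]
  10 | R B8 → L2 hit [-]
  11 | R B8 → L2 hit [-]
  12 | W B8 → L2 hit [D]
  13 | R B6 → L0 hit [-]
  14 | W B6 → L0 hit [D]
  15 | R B7 → L1 miss [-]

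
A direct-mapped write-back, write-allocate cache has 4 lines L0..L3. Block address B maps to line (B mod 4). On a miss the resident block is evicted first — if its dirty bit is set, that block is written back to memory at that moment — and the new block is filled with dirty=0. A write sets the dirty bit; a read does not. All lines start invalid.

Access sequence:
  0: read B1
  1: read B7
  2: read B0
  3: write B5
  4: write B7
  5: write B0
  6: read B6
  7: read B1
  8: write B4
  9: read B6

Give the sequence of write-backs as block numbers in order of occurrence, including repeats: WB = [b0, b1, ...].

WB = [5, 0]

0: R B1 → L1 miss [-]
1: R B7 → L3 miss [-]
2: R B0 → L0 miss [-]
3: W B5 → L1 miss [D]
4: W B7 → L3 hit [D]
5: W B0 → L0 hit [D]
6: R B6 → L2 miss [-]
7: R B1 → L1 miss wb→B5 [-]
8: W B4 → L0 miss wb→B0 [D]
9: R B6 → L2 hit [-]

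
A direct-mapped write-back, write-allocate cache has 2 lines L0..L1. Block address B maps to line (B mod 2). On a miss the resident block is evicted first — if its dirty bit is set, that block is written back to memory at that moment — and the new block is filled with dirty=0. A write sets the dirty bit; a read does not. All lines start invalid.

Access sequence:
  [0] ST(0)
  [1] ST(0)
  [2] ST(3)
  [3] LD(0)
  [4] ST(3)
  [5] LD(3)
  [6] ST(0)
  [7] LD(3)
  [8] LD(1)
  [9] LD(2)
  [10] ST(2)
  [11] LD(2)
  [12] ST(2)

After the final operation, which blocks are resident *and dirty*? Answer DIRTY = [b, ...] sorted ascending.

0: W B0 -> L0 miss  d=D]
1: W B0 -> L0 hit  d=D]
2: W B3 -> L1 miss  d=D]
3: R B0 -> L0 hit  d=D]
4: W B3 -> L1 hit  d=D]
5: R B3 -> L1 hit  d=D]
6: W B0 -> L0 hit  d=D]
7: R B3 -> L1 hit  d=D]
8: R B1 -> L1 miss wb->B3  d=-]
9: R B2 -> L0 miss wb->B0  d=-]
10: W B2 -> L0 hit  d=D]
11: R B2 -> L0 hit  d=D]
12: W B2 -> L0 hit  d=D]

DIRTY = [2]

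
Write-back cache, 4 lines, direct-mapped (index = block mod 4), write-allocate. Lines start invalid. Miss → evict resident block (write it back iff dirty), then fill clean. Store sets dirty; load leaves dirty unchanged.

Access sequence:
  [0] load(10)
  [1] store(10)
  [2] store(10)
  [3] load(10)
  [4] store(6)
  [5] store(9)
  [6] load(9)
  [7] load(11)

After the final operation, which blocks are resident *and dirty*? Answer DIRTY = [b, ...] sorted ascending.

DIRTY = [6, 9]

0: R B10 → L2 miss [-]
1: W B10 → L2 hit [D]
2: W B10 → L2 hit [D]
3: R B10 → L2 hit [D]
4: W B6 → L2 miss wb→B10 [D]
5: W B9 → L1 miss [D]
6: R B9 → L1 hit [D]
7: R B11 → L3 miss [-]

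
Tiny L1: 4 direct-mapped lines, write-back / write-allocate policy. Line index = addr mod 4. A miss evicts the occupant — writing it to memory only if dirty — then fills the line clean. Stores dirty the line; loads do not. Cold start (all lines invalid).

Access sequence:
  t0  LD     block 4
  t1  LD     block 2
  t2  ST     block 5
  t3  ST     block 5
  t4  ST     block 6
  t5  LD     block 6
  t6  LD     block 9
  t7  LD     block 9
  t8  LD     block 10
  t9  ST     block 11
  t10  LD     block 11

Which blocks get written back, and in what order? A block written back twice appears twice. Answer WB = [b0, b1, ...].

  0 | R B4 → L0 miss [-]
  1 | R B2 → L2 miss [-]
  2 | W B5 → L1 miss [D]
  3 | W B5 → L1 hit [D]
  4 | W B6 → L2 miss [D]
  5 | R B6 → L2 hit [D]
  6 | R B9 → L1 miss wb→B5 [-]
  7 | R B9 → L1 hit [-]
  8 | R B10 → L2 miss wb→B6 [-]
  9 | W B11 → L3 miss [D]
  10 | R B11 → L3 hit [D]

WB = [5, 6]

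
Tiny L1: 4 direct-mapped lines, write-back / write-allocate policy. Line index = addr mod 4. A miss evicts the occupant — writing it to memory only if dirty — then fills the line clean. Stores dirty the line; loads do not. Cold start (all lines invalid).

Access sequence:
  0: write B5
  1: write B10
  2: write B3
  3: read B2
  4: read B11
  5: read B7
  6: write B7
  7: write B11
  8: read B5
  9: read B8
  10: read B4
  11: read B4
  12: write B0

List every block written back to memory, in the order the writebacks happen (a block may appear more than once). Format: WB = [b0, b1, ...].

WB = [10, 3, 7]

0: W B5 → L1 miss [D]
1: W B10 → L2 miss [D]
2: W B3 → L3 miss [D]
3: R B2 → L2 miss wb→B10 [-]
4: R B11 → L3 miss wb→B3 [-]
5: R B7 → L3 miss [-]
6: W B7 → L3 hit [D]
7: W B11 → L3 miss wb→B7 [D]
8: R B5 → L1 hit [D]
9: R B8 → L0 miss [-]
10: R B4 → L0 miss [-]
11: R B4 → L0 hit [-]
12: W B0 → L0 miss [D]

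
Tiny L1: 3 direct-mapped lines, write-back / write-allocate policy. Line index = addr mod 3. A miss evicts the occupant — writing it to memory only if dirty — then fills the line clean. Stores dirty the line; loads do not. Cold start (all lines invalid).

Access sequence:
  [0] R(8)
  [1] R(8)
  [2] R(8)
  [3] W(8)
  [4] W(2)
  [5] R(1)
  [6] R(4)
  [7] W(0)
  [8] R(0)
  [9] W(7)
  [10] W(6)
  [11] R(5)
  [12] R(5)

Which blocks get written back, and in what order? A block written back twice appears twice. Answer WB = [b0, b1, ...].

0: R B8 → L2 miss [-]
1: R B8 → L2 hit [-]
2: R B8 → L2 hit [-]
3: W B8 → L2 hit [D]
4: W B2 → L2 miss wb→B8 [D]
5: R B1 → L1 miss [-]
6: R B4 → L1 miss [-]
7: W B0 → L0 miss [D]
8: R B0 → L0 hit [D]
9: W B7 → L1 miss [D]
10: W B6 → L0 miss wb→B0 [D]
11: R B5 → L2 miss wb→B2 [-]
12: R B5 → L2 hit [-]

WB = [8, 0, 2]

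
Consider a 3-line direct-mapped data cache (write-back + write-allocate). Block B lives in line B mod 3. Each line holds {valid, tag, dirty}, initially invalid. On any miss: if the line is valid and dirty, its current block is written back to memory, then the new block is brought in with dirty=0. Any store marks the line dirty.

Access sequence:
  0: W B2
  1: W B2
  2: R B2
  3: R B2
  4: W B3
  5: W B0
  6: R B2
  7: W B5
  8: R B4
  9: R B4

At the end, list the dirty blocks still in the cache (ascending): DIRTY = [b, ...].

0: W B2 → L2 miss [D]
1: W B2 → L2 hit [D]
2: R B2 → L2 hit [D]
3: R B2 → L2 hit [D]
4: W B3 → L0 miss [D]
5: W B0 → L0 miss wb→B3 [D]
6: R B2 → L2 hit [D]
7: W B5 → L2 miss wb→B2 [D]
8: R B4 → L1 miss [-]
9: R B4 → L1 hit [-]

DIRTY = [0, 5]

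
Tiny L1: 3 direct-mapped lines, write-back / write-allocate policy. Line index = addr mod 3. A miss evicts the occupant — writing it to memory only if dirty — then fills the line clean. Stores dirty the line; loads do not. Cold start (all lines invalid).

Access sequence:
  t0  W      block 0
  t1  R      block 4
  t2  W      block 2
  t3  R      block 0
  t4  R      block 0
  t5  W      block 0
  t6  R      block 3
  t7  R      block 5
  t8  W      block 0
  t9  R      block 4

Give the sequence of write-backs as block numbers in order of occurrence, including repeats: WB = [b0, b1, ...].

WB = [0, 2]

0: W B0 → L0 miss [D]
1: R B4 → L1 miss [-]
2: W B2 → L2 miss [D]
3: R B0 → L0 hit [D]
4: R B0 → L0 hit [D]
5: W B0 → L0 hit [D]
6: R B3 → L0 miss wb→B0 [-]
7: R B5 → L2 miss wb→B2 [-]
8: W B0 → L0 miss [D]
9: R B4 → L1 hit [-]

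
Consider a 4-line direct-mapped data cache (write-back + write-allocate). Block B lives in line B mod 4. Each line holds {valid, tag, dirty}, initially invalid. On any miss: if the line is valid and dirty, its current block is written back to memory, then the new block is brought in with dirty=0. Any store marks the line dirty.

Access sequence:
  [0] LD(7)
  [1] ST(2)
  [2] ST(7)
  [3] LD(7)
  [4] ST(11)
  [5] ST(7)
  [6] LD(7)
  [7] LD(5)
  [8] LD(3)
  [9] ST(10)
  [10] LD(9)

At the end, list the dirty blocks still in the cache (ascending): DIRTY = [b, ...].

DIRTY = [10]

0: R B7 → L3 miss [-]
1: W B2 → L2 miss [D]
2: W B7 → L3 hit [D]
3: R B7 → L3 hit [D]
4: W B11 → L3 miss wb→B7 [D]
5: W B7 → L3 miss wb→B11 [D]
6: R B7 → L3 hit [D]
7: R B5 → L1 miss [-]
8: R B3 → L3 miss wb→B7 [-]
9: W B10 → L2 miss wb→B2 [D]
10: R B9 → L1 miss [-]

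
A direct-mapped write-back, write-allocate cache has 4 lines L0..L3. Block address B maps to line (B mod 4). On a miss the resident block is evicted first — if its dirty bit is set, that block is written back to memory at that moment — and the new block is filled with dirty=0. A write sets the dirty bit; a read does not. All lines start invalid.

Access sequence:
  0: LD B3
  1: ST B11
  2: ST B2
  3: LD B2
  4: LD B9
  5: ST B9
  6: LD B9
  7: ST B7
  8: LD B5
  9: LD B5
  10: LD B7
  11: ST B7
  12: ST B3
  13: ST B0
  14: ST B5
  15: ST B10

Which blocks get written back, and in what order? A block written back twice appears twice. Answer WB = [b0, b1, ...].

0: R B3 → L3 miss [-]
1: W B11 → L3 miss [D]
2: W B2 → L2 miss [D]
3: R B2 → L2 hit [D]
4: R B9 → L1 miss [-]
5: W B9 → L1 hit [D]
6: R B9 → L1 hit [D]
7: W B7 → L3 miss wb→B11 [D]
8: R B5 → L1 miss wb→B9 [-]
9: R B5 → L1 hit [-]
10: R B7 → L3 hit [D]
11: W B7 → L3 hit [D]
12: W B3 → L3 miss wb→B7 [D]
13: W B0 → L0 miss [D]
14: W B5 → L1 hit [D]
15: W B10 → L2 miss wb→B2 [D]

WB = [11, 9, 7, 2]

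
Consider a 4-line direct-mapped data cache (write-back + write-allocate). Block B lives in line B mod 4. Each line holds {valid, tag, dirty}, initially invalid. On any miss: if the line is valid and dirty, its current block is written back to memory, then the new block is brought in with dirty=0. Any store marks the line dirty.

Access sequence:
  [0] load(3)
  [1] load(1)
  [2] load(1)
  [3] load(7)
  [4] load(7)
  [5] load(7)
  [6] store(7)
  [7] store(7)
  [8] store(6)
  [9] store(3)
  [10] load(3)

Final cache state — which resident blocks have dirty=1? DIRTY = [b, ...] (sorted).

DIRTY = [3, 6]

0: R B3 -> L3 miss  d=-]
1: R B1 -> L1 miss  d=-]
2: R B1 -> L1 hit  d=-]
3: R B7 -> L3 miss  d=-]
4: R B7 -> L3 hit  d=-]
5: R B7 -> L3 hit  d=-]
6: W B7 -> L3 hit  d=D]
7: W B7 -> L3 hit  d=D]
8: W B6 -> L2 miss  d=D]
9: W B3 -> L3 miss wb->B7  d=D]
10: R B3 -> L3 hit  d=D]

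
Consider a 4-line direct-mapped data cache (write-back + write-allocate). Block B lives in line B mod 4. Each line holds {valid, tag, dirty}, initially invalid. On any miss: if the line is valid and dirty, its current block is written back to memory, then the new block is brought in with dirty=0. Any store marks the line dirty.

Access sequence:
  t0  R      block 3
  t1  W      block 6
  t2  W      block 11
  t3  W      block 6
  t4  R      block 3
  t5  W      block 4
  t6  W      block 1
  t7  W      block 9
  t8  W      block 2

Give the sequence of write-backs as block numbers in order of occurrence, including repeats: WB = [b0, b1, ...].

0: R B3 -> L3 miss  d=-]
1: W B6 -> L2 miss  d=D]
2: W B11 -> L3 miss  d=D]
3: W B6 -> L2 hit  d=D]
4: R B3 -> L3 miss wb->B11  d=-]
5: W B4 -> L0 miss  d=D]
6: W B1 -> L1 miss  d=D]
7: W B9 -> L1 miss wb->B1  d=D]
8: W B2 -> L2 miss wb->B6  d=D]

WB = [11, 1, 6]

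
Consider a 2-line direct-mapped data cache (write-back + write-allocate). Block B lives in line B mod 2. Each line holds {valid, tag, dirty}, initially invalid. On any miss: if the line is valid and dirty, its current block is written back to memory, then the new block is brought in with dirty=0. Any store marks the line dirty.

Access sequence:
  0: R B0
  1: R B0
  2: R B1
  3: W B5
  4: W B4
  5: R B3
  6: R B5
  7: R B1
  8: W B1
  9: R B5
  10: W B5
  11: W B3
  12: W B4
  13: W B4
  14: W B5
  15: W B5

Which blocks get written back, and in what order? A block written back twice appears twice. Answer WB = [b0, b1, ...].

WB = [5, 1, 5, 3]

0: R B0 -> L0 miss  d=-]
1: R B0 -> L0 hit  d=-]
2: R B1 -> L1 miss  d=-]
3: W B5 -> L1 miss  d=D]
4: W B4 -> L0 miss  d=D]
5: R B3 -> L1 miss wb->B5  d=-]
6: R B5 -> L1 miss  d=-]
7: R B1 -> L1 miss  d=-]
8: W B1 -> L1 hit  d=D]
9: R B5 -> L1 miss wb->B1  d=-]
10: W B5 -> L1 hit  d=D]
11: W B3 -> L1 miss wb->B5  d=D]
12: W B4 -> L0 hit  d=D]
13: W B4 -> L0 hit  d=D]
14: W B5 -> L1 miss wb->B3  d=D]
15: W B5 -> L1 hit  d=D]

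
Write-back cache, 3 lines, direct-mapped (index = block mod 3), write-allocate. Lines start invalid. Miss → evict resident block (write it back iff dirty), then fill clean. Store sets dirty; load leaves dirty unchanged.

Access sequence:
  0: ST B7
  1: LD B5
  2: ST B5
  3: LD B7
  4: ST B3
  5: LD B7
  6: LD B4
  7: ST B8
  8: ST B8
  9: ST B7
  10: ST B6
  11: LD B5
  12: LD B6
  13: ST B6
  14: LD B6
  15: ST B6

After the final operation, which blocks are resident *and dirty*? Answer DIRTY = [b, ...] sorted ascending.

  0 | W B7 → L1 miss [D]
  1 | R B5 → L2 miss [-]
  2 | W B5 → L2 hit [D]
  3 | R B7 → L1 hit [D]
  4 | W B3 → L0 miss [D]
  5 | R B7 → L1 hit [D]
  6 | R B4 → L1 miss wb→B7 [-]
  7 | W B8 → L2 miss wb→B5 [D]
  8 | W B8 → L2 hit [D]
  9 | W B7 → L1 miss [D]
  10 | W B6 → L0 miss wb→B3 [D]
  11 | R B5 → L2 miss wb→B8 [-]
  12 | R B6 → L0 hit [D]
  13 | W B6 → L0 hit [D]
  14 | R B6 → L0 hit [D]
  15 | W B6 → L0 hit [D]

DIRTY = [6, 7]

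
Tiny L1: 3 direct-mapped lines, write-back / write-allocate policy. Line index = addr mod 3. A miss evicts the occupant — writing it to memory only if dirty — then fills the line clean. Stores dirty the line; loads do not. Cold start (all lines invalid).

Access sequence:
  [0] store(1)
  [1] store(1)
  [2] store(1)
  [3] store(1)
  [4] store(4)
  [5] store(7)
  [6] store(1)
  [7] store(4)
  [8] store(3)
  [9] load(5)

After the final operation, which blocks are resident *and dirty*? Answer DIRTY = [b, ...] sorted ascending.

0: W B1 -> L1 miss  d=D]
1: W B1 -> L1 hit  d=D]
2: W B1 -> L1 hit  d=D]
3: W B1 -> L1 hit  d=D]
4: W B4 -> L1 miss wb->B1  d=D]
5: W B7 -> L1 miss wb->B4  d=D]
6: W B1 -> L1 miss wb->B7  d=D]
7: W B4 -> L1 miss wb->B1  d=D]
8: W B3 -> L0 miss  d=D]
9: R B5 -> L2 miss  d=-]

DIRTY = [3, 4]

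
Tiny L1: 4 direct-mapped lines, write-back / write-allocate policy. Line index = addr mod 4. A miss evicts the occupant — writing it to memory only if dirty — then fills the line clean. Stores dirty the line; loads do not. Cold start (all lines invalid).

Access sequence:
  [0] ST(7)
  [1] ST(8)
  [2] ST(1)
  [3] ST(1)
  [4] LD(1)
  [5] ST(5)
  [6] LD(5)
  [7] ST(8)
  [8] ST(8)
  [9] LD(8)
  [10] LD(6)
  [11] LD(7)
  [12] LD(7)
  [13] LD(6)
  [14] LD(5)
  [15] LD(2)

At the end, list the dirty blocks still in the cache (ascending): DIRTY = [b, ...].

DIRTY = [5, 7, 8]

0: W B7 → L3 miss [D]
1: W B8 → L0 miss [D]
2: W B1 → L1 miss [D]
3: W B1 → L1 hit [D]
4: R B1 → L1 hit [D]
5: W B5 → L1 miss wb→B1 [D]
6: R B5 → L1 hit [D]
7: W B8 → L0 hit [D]
8: W B8 → L0 hit [D]
9: R B8 → L0 hit [D]
10: R B6 → L2 miss [-]
11: R B7 → L3 hit [D]
12: R B7 → L3 hit [D]
13: R B6 → L2 hit [-]
14: R B5 → L1 hit [D]
15: R B2 → L2 miss [-]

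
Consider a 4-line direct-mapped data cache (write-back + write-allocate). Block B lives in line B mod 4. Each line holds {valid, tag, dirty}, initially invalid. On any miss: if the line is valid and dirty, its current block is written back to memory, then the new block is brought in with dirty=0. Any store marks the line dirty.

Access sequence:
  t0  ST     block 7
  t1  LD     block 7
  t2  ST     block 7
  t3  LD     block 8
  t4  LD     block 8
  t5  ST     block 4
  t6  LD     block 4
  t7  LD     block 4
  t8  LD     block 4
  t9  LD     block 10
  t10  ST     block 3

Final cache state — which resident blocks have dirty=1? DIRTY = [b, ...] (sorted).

DIRTY = [3, 4]

  0 | W B7 → L3 miss [D]
  1 | R B7 → L3 hit [D]
  2 | W B7 → L3 hit [D]
  3 | R B8 → L0 miss [-]
  4 | R B8 → L0 hit [-]
  5 | W B4 → L0 miss [D]
  6 | R B4 → L0 hit [D]
  7 | R B4 → L0 hit [D]
  8 | R B4 → L0 hit [D]
  9 | R B10 → L2 miss [-]
  10 | W B3 → L3 miss wb→B7 [D]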